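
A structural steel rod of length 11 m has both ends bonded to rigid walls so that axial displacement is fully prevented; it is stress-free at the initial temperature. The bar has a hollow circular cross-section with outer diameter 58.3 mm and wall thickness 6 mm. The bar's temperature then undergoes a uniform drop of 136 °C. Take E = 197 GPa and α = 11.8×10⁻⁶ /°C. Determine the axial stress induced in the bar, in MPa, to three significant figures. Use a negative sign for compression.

Free thermal expansion αLΔT = 11.8e-6 · 11000 · -136 = -17.65 mm.
The walls impose strain ε = −(-17.65)/11000 = 1.6048e-03; σ = Eε = 197000 · 1.6048e-03 = 316.1 MPa.

316 MPa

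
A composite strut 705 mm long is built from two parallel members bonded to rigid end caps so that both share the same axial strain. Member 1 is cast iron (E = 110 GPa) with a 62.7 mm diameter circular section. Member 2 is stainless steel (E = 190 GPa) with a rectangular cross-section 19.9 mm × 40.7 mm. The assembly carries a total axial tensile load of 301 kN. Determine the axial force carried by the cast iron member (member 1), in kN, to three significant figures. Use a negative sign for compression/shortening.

207 kN

A_1 = 3088 mm².
A_2 = 809.9 mm².
Equal strain + equilibrium ⇒ each member carries load in proportion to AE: A₁E₁ = 339600000 N, A₂E₂ = 153900000 N, ΣAE = 493500000 N.
F₁ = P·A₁E₁/ΣAE = 301000·339600000/493500000 = 207100 N.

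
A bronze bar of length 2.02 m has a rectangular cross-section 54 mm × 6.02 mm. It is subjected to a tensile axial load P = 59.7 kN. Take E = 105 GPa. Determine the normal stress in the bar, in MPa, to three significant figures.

A = 325.1 mm².
σ = N/A = 59700/325.1 = 183.6 MPa.

184 MPa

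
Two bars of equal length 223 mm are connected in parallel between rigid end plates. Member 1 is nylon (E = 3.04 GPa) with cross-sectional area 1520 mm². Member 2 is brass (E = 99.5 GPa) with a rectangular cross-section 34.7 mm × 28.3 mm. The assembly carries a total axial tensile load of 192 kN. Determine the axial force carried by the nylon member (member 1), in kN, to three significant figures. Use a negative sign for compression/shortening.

A_2 = 982 mm².
Equal strain + equilibrium ⇒ each member carries load in proportion to AE: A₁E₁ = 4621000 N, A₂E₂ = 97710000 N, ΣAE = 102300000 N.
F₁ = P·A₁E₁/ΣAE = 192000·4621000/102300000 = 8670 N.

8.67 kN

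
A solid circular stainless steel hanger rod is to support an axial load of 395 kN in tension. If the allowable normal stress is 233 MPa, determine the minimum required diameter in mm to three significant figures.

46.5 mm

Required area A ≥ P/σ_allow = 395000/233 = 1695 mm².
For a solid circular section, d ≥ √(4A/π) = 46.46 mm.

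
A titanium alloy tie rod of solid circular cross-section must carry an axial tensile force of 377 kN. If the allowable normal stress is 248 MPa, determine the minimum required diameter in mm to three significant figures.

44.0 mm

Required area A ≥ P/σ_allow = 377000/248 = 1520 mm².
For a solid circular section, d ≥ √(4A/π) = 43.99 mm.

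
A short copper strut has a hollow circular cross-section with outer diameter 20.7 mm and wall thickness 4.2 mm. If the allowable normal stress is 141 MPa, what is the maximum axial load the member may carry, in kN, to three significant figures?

A = 217.7 mm².
P_max = σ_allow · A = 141 · 217.7 = 30700 N = 30.7 kN.

30.7 kN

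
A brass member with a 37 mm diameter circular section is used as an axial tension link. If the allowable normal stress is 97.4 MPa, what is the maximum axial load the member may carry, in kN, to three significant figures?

105 kN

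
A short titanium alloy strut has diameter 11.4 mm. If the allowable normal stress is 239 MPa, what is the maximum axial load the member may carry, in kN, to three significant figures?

24.4 kN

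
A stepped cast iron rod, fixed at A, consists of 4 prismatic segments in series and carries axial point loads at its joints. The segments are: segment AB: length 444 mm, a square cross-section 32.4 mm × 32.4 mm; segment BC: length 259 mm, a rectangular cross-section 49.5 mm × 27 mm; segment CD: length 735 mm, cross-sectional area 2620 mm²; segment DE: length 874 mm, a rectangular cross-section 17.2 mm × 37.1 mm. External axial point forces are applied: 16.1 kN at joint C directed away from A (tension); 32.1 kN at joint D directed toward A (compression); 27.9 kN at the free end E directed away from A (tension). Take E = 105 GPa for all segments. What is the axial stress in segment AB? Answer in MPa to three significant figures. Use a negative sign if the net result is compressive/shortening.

Internal axial forces (sectioning from the free end, tension +): N_DE = 27.9 kN, N_CD = -4.2 kN, N_BC = 11.9 kN, N_AB = 11.9 kN.
A_AB = 1050 mm².
σ_AB = N_AB/A_AB = 11900/1050 = 11.34 MPa.

11.3 MPa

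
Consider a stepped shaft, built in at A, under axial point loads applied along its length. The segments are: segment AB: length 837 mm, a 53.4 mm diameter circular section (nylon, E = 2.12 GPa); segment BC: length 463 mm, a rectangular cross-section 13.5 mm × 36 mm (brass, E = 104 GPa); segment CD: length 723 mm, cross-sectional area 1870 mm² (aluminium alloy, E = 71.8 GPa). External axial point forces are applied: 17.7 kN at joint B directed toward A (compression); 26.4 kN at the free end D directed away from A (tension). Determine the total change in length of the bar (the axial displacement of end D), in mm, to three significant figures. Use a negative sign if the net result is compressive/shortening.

1.92 mm

Internal axial forces (sectioning from the free end, tension +): N_CD = 26.4 kN, N_BC = 26.4 kN, N_AB = 8.7 kN.
A_AB = 2240 mm².
A_BC = 486 mm².
δ_AB = 8700·837/(2240·2120) = 1.534 mm
δ_BC = 26400·463/(486·104000) = 0.2418 mm
δ_CD = 26400·723/(1870·71800) = 0.1422 mm
δ = Σδ_i = 1.918 mm.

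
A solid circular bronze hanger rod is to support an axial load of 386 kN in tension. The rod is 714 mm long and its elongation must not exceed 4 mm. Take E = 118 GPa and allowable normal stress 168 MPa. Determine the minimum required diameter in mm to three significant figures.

Required area A ≥ P/σ_allow = 386000/168 = 2298 mm².
For a solid circular section, d ≥ √(4A/π) = 54.09 mm.
Elongation limit: A ≥ PL/(Eδ_allow) = 386000·714/(118000·4) = 583.9 mm² ⇒ d ≥ 27.27 mm.
The stress limit governs.

54.1 mm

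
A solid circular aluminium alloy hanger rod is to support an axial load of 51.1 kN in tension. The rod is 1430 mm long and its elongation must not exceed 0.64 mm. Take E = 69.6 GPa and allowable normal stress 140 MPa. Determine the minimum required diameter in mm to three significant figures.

45.7 mm

Required area A ≥ P/σ_allow = 51100/140 = 365 mm².
For a solid circular section, d ≥ √(4A/π) = 21.56 mm.
Elongation limit: A ≥ PL/(Eδ_allow) = 51100·1430/(69600·0.64) = 1640 mm² ⇒ d ≥ 45.7 mm.
The elongation limit governs.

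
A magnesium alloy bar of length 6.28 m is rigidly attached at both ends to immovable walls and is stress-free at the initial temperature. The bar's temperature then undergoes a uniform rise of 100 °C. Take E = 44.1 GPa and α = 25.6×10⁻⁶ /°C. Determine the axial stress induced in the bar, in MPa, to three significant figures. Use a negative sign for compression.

Free thermal expansion αLΔT = 25.6e-6 · 6280 · 100 = 16.08 mm.
The walls impose strain ε = −(16.08)/6280 = -2.5600e-03; σ = Eε = 44100 · -2.5600e-03 = -112.9 MPa.

-113 MPa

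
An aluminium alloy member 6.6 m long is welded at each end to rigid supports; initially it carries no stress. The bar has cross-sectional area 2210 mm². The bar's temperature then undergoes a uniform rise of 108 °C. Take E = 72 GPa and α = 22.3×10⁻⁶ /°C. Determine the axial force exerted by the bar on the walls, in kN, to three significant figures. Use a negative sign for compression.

-383 kN

Free thermal expansion αLΔT = 22.3e-6 · 6600 · 108 = 15.9 mm.
The walls impose strain ε = −(15.9)/6600 = -2.4084e-03; σ = Eε = 72000 · -2.4084e-03 = -173.4 MPa.
Wall reaction R = σ·A = -173.4·2210 = -383200 N = -383.2 kN.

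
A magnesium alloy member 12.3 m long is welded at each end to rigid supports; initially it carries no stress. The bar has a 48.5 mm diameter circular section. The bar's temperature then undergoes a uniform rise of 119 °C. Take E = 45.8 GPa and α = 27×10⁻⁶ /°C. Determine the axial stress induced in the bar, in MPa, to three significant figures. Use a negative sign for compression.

Free thermal expansion αLΔT = 27e-6 · 12300 · 119 = 39.52 mm.
The walls impose strain ε = −(39.52)/12300 = -3.2130e-03; σ = Eε = 45800 · -3.2130e-03 = -147.2 MPa.

-147 MPa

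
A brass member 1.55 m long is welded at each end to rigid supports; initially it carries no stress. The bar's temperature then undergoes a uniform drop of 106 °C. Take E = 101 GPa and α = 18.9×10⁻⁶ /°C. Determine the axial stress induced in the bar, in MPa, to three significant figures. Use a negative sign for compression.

Free thermal expansion αLΔT = 18.9e-6 · 1550 · -106 = -3.105 mm.
The walls impose strain ε = −(-3.105)/1550 = 2.0034e-03; σ = Eε = 101000 · 2.0034e-03 = 202.3 MPa.

202 MPa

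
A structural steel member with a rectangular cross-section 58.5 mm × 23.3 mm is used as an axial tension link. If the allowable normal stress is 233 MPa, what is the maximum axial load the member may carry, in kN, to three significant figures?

318 kN

A = 1363 mm².
P_max = σ_allow · A = 233 · 1363 = 317600 N = 317.6 kN.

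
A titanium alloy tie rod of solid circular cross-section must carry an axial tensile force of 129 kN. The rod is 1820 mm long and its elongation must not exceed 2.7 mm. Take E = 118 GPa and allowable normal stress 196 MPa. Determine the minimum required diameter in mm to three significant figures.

Required area A ≥ P/σ_allow = 129000/196 = 658.2 mm².
For a solid circular section, d ≥ √(4A/π) = 28.95 mm.
Elongation limit: A ≥ PL/(Eδ_allow) = 129000·1820/(118000·2.7) = 736.9 mm² ⇒ d ≥ 30.63 mm.
The elongation limit governs.

30.6 mm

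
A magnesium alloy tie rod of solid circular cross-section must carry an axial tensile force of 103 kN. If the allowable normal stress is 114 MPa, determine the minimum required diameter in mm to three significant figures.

33.9 mm

Required area A ≥ P/σ_allow = 103000/114 = 903.5 mm².
For a solid circular section, d ≥ √(4A/π) = 33.92 mm.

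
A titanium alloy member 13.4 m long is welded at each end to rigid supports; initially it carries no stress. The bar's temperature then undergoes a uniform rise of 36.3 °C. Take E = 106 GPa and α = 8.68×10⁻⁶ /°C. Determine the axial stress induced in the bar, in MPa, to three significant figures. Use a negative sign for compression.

-33.4 MPa

Free thermal expansion αLΔT = 8.68e-6 · 13400 · 36.3 = 4.222 mm.
The walls impose strain ε = −(4.222)/13400 = -3.1508e-04; σ = Eε = 106000 · -3.1508e-04 = -33.4 MPa.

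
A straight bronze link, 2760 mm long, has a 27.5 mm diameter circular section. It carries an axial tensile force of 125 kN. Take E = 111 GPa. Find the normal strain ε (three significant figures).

A = 594 mm².
σ = N/A = 210.5 MPa; ε = σ/E = 210.5/111000 = 1.896e-03.

0.00190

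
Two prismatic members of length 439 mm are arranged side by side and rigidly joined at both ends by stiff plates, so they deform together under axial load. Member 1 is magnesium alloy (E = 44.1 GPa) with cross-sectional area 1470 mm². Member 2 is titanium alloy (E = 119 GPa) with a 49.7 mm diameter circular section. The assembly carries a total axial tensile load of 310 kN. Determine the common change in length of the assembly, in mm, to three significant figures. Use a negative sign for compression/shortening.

A_2 = 1940 mm².
Equal strain + equilibrium ⇒ each member carries load in proportion to AE: A₁E₁ = 64830000 N, A₂E₂ = 230900000 N, ΣAE = 295700000 N.
δ = PL/ΣAE = 310000·439/295700000 = 0.4602 mm.

0.460 mm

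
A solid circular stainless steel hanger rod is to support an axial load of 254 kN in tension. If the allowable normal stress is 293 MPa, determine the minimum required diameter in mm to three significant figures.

Required area A ≥ P/σ_allow = 254000/293 = 866.9 mm².
For a solid circular section, d ≥ √(4A/π) = 33.22 mm.

33.2 mm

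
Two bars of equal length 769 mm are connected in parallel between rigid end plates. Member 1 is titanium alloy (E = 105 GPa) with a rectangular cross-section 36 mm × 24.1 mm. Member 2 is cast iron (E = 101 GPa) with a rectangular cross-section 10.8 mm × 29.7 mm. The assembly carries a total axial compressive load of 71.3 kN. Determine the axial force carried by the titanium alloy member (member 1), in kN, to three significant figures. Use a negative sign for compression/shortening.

-52.6 kN

A_1 = 867.6 mm².
A_2 = 320.8 mm².
Equal strain + equilibrium ⇒ each member carries load in proportion to AE: A₁E₁ = 91100000 N, A₂E₂ = 32400000 N, ΣAE = 123500000 N.
F₁ = P·A₁E₁/ΣAE = -71300·91100000/123500000 = -52600 N.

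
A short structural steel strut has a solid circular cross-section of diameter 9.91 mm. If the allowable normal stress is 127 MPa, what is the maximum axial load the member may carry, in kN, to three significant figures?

9.80 kN

A = 77.13 mm².
P_max = σ_allow · A = 127 · 77.13 = 9796 N = 9.796 kN.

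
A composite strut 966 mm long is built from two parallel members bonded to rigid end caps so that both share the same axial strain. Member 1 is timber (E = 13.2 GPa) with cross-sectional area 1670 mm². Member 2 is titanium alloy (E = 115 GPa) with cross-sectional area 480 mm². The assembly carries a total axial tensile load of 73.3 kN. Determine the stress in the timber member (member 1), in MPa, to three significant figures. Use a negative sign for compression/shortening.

Equal strain + equilibrium ⇒ each member carries load in proportion to AE: A₁E₁ = 22040000 N, A₂E₂ = 55200000 N, ΣAE = 77240000 N.
σ₁ = P·E₁/ΣAE = 73300·13200/77240000 = 12.53 MPa.

12.5 MPa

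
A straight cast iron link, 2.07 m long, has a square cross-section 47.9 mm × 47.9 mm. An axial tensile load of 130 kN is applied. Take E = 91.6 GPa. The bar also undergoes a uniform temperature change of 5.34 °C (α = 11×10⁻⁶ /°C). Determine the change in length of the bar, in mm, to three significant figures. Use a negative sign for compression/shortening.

A = 2294 mm².
δ_mech = NL/(AE) = 130000·2070/(2294·91600) = 1.28 mm.
δ_thermal = αLΔT = 11e-6·2070·5.34 = 0.1216 mm.
δ = δ_mech + δ_thermal = 1.402 mm.

1.40 mm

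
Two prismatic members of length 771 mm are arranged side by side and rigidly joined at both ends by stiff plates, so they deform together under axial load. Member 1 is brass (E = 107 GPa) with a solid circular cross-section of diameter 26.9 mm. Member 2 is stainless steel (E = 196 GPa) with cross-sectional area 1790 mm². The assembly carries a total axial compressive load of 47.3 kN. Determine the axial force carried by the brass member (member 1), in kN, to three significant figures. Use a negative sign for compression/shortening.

A_1 = 568.3 mm².
Equal strain + equilibrium ⇒ each member carries load in proportion to AE: A₁E₁ = 60810000 N, A₂E₂ = 350800000 N, ΣAE = 411700000 N.
F₁ = P·A₁E₁/ΣAE = -47300·60810000/411700000 = -6987 N.

-6.99 kN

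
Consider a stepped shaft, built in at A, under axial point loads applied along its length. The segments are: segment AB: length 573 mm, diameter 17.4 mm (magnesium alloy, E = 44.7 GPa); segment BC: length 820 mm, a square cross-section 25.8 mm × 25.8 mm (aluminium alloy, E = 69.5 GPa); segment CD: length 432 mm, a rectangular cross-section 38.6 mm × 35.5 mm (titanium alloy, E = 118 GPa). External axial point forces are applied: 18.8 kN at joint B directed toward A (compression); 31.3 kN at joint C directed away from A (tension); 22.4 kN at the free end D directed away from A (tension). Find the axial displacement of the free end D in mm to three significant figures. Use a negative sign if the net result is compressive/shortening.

2.89 mm

Internal axial forces (sectioning from the free end, tension +): N_CD = 22.4 kN, N_BC = 53.7 kN, N_AB = 34.9 kN.
A_AB = 237.8 mm².
A_BC = 665.6 mm².
A_CD = 1370 mm².
δ_AB = 34900·573/(237.8·44700) = 1.881 mm
δ_BC = 53700·820/(665.6·69500) = 0.9518 mm
δ_CD = 22400·432/(1370·118000) = 0.05985 mm
δ = Σδ_i = 2.893 mm.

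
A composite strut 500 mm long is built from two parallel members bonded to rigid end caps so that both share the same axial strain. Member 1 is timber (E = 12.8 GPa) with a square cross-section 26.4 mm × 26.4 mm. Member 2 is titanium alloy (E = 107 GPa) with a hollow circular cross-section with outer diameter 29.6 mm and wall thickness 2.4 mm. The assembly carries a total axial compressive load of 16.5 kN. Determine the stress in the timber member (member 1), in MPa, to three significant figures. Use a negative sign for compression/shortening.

-6.84 MPa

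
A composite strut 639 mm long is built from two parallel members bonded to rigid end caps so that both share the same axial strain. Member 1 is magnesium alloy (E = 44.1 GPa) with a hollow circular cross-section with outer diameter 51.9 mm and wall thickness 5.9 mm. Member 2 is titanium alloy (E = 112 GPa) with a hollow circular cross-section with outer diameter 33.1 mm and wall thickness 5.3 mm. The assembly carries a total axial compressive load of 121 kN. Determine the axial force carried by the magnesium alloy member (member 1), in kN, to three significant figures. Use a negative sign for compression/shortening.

-50.9 kN

A_1 = 852.6 mm².
A_2 = 462.9 mm².
Equal strain + equilibrium ⇒ each member carries load in proportion to AE: A₁E₁ = 37600000 N, A₂E₂ = 51840000 N, ΣAE = 89440000 N.
F₁ = P·A₁E₁/ΣAE = -121000·37600000/89440000 = -50870 N.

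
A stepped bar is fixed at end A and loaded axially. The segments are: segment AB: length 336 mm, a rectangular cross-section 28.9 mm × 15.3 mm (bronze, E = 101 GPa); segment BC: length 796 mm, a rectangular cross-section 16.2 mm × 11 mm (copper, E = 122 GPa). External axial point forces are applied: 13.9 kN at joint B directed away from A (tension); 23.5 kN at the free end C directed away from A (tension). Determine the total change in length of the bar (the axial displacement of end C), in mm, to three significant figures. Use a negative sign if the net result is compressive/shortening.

1.14 mm

Internal axial forces (sectioning from the free end, tension +): N_BC = 23.5 kN, N_AB = 37.4 kN.
A_AB = 442.2 mm².
A_BC = 178.2 mm².
δ_AB = 37400·336/(442.2·101000) = 0.2814 mm
δ_BC = 23500·796/(178.2·122000) = 0.8604 mm
δ = Σδ_i = 1.142 mm.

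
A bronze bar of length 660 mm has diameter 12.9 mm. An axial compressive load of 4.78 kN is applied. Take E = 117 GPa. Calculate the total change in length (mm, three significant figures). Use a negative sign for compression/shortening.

-0.206 mm

A = 130.7 mm².
δ_mech = NL/(AE) = -4780·660/(130.7·117000) = -0.2063 mm.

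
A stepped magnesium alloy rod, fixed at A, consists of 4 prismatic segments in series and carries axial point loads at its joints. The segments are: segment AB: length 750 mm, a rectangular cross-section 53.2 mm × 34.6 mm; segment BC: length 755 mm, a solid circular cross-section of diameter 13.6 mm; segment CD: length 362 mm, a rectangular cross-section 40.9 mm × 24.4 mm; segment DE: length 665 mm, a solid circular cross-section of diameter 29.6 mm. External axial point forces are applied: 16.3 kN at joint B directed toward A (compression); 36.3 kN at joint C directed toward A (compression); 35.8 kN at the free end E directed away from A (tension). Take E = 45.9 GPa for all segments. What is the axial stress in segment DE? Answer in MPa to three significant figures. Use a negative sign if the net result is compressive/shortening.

52.0 MPa

Internal axial forces (sectioning from the free end, tension +): N_DE = 35.8 kN, N_CD = 35.8 kN, N_BC = -0.5 kN, N_AB = -16.8 kN.
A_DE = 688.1 mm².
σ_DE = N_DE/A_DE = 35800/688.1 = 52.02 MPa.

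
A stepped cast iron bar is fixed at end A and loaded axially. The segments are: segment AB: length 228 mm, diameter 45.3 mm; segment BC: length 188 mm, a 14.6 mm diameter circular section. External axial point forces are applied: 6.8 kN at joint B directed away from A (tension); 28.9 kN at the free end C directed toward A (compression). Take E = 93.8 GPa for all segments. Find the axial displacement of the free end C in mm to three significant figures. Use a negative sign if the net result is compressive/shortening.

-0.379 mm

Internal axial forces (sectioning from the free end, tension +): N_BC = -28.9 kN, N_AB = -22.1 kN.
A_AB = 1612 mm².
A_BC = 167.4 mm².
δ_AB = -22100·228/(1612·93800) = -0.03333 mm
δ_BC = -28900·188/(167.4·93800) = -0.346 mm
δ = Σδ_i = -0.3793 mm.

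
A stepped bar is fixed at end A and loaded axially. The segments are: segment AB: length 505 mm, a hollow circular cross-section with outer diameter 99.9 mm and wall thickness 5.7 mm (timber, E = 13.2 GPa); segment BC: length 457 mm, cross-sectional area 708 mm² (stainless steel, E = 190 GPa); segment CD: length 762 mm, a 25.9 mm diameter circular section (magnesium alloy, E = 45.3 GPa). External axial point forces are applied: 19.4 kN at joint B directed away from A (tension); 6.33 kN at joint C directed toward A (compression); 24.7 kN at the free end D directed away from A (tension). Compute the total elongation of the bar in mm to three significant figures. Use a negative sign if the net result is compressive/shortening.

1.71 mm

Internal axial forces (sectioning from the free end, tension +): N_CD = 24.7 kN, N_BC = 18.37 kN, N_AB = 37.77 kN.
A_AB = 1687 mm².
A_CD = 526.9 mm².
δ_AB = 37770·505/(1687·13200) = 0.8566 mm
δ_BC = 18370·457/(708·190000) = 0.06241 mm
δ_CD = 24700·762/(526.9·45300) = 0.7886 mm
δ = Σδ_i = 1.708 mm.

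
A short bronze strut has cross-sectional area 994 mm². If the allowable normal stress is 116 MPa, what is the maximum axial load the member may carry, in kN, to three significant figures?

P_max = σ_allow · A = 116 · 994 = 115300 N = 115.3 kN.

115 kN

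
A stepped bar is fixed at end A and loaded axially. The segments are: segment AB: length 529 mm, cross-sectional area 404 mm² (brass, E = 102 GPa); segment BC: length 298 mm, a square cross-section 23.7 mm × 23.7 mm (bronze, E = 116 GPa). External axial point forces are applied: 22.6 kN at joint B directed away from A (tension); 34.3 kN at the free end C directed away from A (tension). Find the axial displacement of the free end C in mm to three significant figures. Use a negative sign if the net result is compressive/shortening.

Internal axial forces (sectioning from the free end, tension +): N_BC = 34.3 kN, N_AB = 56.9 kN.
A_BC = 561.7 mm².
δ_AB = 56900·529/(404·102000) = 0.7304 mm
δ_BC = 34300·298/(561.7·116000) = 0.1569 mm
δ = Σδ_i = 0.8873 mm.

0.887 mm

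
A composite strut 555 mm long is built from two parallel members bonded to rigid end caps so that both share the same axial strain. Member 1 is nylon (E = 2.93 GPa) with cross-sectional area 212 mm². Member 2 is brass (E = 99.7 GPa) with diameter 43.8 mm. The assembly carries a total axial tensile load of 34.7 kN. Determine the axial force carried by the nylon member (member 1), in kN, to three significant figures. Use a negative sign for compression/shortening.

A_2 = 1507 mm².
Equal strain + equilibrium ⇒ each member carries load in proportion to AE: A₁E₁ = 621200 N, A₂E₂ = 150200000 N, ΣAE = 150800000 N.
F₁ = P·A₁E₁/ΣAE = 34700·621200/150800000 = 142.9 N.

0.143 kN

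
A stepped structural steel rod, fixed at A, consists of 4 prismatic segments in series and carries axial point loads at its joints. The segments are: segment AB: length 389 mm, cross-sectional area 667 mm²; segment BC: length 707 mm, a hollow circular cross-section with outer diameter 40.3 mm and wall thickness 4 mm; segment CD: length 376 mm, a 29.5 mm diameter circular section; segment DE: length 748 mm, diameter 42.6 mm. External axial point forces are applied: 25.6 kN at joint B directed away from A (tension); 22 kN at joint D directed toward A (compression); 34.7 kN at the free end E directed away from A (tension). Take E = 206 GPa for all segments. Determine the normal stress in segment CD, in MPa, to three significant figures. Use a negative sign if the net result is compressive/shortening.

Internal axial forces (sectioning from the free end, tension +): N_DE = 34.7 kN, N_CD = 12.7 kN, N_BC = 12.7 kN, N_AB = 38.3 kN.
A_CD = 683.5 mm².
σ_CD = N_CD/A_CD = 12700/683.5 = 18.58 MPa.

18.6 MPa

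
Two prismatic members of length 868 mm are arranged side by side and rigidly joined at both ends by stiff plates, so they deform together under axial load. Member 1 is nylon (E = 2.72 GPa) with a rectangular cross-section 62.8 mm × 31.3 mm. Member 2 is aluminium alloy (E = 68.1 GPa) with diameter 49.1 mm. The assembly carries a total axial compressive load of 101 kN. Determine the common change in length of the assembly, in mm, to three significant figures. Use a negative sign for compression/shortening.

-0.653 mm

A_1 = 1966 mm².
A_2 = 1893 mm².
Equal strain + equilibrium ⇒ each member carries load in proportion to AE: A₁E₁ = 5347000 N, A₂E₂ = 128900000 N, ΣAE = 134300000 N.
δ = PL/ΣAE = -101000·868/134300000 = -0.6528 mm.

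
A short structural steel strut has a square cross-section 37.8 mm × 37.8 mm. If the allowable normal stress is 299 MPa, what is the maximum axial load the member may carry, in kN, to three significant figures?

A = 1429 mm².
P_max = σ_allow · A = 299 · 1429 = 427200 N = 427.2 kN.

427 kN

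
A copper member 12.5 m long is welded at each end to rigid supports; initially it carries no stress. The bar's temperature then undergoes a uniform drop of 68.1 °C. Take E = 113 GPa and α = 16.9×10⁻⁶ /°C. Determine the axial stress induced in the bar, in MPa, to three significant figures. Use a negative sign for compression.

Free thermal expansion αLΔT = 16.9e-6 · 12500 · -68.1 = -14.39 mm.
The walls impose strain ε = −(-14.39)/12500 = 1.1509e-03; σ = Eε = 113000 · 1.1509e-03 = 130.1 MPa.

130 MPa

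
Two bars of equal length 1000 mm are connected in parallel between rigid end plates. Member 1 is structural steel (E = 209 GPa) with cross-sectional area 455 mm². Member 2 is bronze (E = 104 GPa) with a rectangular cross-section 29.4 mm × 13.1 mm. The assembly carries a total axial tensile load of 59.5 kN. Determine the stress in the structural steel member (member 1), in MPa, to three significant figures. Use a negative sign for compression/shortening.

A_2 = 385.1 mm².
Equal strain + equilibrium ⇒ each member carries load in proportion to AE: A₁E₁ = 95100000 N, A₂E₂ = 40050000 N, ΣAE = 135100000 N.
σ₁ = P·E₁/ΣAE = 59500·209000/135100000 = 92.01 MPa.

92.0 MPa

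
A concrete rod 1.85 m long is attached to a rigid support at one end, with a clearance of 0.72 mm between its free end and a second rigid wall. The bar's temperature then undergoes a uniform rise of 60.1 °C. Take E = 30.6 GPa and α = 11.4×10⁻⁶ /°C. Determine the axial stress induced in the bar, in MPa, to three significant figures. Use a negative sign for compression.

-9.06 MPa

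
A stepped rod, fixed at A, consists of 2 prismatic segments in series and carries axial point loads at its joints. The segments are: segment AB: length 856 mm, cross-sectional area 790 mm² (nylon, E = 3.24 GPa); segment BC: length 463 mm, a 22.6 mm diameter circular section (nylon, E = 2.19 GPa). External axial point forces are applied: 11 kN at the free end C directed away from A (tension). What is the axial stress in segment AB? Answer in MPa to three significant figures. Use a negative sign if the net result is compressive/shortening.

Internal axial forces (sectioning from the free end, tension +): N_BC = 11 kN, N_AB = 11 kN.
σ_AB = N_AB/A_AB = 11000/790 = 13.92 MPa.

13.9 MPa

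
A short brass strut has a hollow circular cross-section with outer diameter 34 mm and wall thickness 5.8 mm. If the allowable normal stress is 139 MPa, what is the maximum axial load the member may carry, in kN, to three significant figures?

71.4 kN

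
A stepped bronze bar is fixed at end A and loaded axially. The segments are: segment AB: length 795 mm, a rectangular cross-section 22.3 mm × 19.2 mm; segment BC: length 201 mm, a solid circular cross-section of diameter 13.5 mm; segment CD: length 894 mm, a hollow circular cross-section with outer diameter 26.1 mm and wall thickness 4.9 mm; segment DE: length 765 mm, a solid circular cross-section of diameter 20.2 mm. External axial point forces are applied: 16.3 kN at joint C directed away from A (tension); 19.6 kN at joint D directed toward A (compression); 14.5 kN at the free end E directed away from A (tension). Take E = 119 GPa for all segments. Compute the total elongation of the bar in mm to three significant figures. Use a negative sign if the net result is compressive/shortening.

Internal axial forces (sectioning from the free end, tension +): N_DE = 14.5 kN, N_CD = -5.1 kN, N_BC = 11.2 kN, N_AB = 11.2 kN.
A_AB = 428.2 mm².
A_BC = 143.1 mm².
A_CD = 326.3 mm².
A_DE = 320.5 mm².
δ_AB = 11200·795/(428.2·119000) = 0.1748 mm
δ_BC = 11200·201/(143.1·119000) = 0.1322 mm
δ_CD = -5100·894/(326.3·119000) = -0.1174 mm
δ_DE = 14500·765/(320.5·119000) = 0.2909 mm
δ = Σδ_i = 0.4804 mm.

0.480 mm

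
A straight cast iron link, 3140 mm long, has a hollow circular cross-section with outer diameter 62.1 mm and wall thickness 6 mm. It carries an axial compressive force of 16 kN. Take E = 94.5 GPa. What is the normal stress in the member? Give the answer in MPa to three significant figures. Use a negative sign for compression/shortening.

-15.1 MPa

A = 1057 mm².
σ = N/A = -16000/1057 = -15.13 MPa.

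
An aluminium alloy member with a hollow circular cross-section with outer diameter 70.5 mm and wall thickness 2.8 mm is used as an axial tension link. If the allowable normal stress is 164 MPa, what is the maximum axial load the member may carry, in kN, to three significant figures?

97.7 kN

A = 595.5 mm².
P_max = σ_allow · A = 164 · 595.5 = 97670 N = 97.67 kN.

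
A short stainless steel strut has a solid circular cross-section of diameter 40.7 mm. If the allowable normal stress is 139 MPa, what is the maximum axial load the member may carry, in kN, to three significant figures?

A = 1301 mm².
P_max = σ_allow · A = 139 · 1301 = 180800 N = 180.8 kN.

181 kN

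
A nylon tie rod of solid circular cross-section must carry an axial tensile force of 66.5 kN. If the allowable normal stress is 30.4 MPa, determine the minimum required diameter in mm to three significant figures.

Required area A ≥ P/σ_allow = 66500/30.4 = 2188 mm².
For a solid circular section, d ≥ √(4A/π) = 52.78 mm.

52.8 mm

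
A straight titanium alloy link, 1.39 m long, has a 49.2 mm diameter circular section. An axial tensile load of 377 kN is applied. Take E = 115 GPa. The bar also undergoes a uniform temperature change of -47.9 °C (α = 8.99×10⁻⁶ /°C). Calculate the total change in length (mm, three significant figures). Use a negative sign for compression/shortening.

1.80 mm

A = 1901 mm².
δ_mech = NL/(AE) = 377000·1390/(1901·115000) = 2.397 mm.
δ_thermal = αLΔT = 8.99e-6·1390·-47.9 = -0.5986 mm.
δ = δ_mech + δ_thermal = 1.798 mm.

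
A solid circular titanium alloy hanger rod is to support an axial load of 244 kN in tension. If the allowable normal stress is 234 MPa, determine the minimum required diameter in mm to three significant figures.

Required area A ≥ P/σ_allow = 244000/234 = 1043 mm².
For a solid circular section, d ≥ √(4A/π) = 36.44 mm.

36.4 mm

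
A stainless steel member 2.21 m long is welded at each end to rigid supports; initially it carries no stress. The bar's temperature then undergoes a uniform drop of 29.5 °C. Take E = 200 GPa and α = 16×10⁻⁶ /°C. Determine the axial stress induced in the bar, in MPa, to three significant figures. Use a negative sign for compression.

Free thermal expansion αLΔT = 16e-6 · 2210 · -29.5 = -1.043 mm.
The walls impose strain ε = −(-1.043)/2210 = 4.7200e-04; σ = Eε = 200000 · 4.7200e-04 = 94.4 MPa.

94.4 MPa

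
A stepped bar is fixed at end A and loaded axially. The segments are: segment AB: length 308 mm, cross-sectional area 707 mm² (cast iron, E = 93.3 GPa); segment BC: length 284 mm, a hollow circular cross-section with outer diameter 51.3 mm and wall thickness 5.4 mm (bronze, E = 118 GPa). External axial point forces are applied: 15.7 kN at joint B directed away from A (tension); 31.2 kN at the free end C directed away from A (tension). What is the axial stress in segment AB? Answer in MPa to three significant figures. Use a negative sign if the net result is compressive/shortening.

Internal axial forces (sectioning from the free end, tension +): N_BC = 31.2 kN, N_AB = 46.9 kN.
σ_AB = N_AB/A_AB = 46900/707 = 66.34 MPa.

66.3 MPa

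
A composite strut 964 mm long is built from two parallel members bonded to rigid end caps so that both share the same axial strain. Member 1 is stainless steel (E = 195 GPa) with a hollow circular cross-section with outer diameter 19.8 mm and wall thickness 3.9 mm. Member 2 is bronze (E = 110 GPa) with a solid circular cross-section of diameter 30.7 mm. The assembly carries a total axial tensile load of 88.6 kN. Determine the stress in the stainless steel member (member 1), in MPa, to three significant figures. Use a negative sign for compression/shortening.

A_1 = 194.8 mm².
A_2 = 740.2 mm².
Equal strain + equilibrium ⇒ each member carries load in proportion to AE: A₁E₁ = 37990000 N, A₂E₂ = 81430000 N, ΣAE = 119400000 N.
σ₁ = P·E₁/ΣAE = 88600·195000/119400000 = 144.7 MPa.

145 MPa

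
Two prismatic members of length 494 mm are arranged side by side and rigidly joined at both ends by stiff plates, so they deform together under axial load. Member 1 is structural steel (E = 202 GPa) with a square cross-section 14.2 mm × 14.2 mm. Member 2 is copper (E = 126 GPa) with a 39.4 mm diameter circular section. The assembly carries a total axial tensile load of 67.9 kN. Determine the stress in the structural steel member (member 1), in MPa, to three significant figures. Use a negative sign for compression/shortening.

A_1 = 201.6 mm².
A_2 = 1219 mm².
Equal strain + equilibrium ⇒ each member carries load in proportion to AE: A₁E₁ = 40730000 N, A₂E₂ = 153600000 N, ΣAE = 194400000 N.
σ₁ = P·E₁/ΣAE = 67900·202000/194400000 = 70.57 MPa.

70.6 MPa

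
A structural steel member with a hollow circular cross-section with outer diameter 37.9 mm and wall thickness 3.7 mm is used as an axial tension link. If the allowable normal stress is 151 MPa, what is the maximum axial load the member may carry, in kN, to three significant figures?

A = 397.5 mm².
P_max = σ_allow · A = 151 · 397.5 = 60030 N = 60.03 kN.

60.0 kN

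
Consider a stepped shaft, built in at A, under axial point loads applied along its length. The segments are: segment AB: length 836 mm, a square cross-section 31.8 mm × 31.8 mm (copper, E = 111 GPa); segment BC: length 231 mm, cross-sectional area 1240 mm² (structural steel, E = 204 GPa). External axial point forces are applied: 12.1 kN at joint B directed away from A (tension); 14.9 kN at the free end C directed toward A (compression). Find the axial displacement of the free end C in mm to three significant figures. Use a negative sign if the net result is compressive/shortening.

-0.0345 mm

Internal axial forces (sectioning from the free end, tension +): N_BC = -14.9 kN, N_AB = -2.8 kN.
A_AB = 1011 mm².
δ_AB = -2800·836/(1011·111000) = -0.02085 mm
δ_BC = -14900·231/(1240·204000) = -0.01361 mm
δ = Σδ_i = -0.03446 mm.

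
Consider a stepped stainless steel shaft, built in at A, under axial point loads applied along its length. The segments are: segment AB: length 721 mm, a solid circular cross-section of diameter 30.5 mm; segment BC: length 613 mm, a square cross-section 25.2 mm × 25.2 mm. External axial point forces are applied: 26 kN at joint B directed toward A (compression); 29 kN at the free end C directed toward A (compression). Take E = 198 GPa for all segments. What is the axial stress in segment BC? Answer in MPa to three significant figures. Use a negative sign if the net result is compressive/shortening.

Internal axial forces (sectioning from the free end, tension +): N_BC = -29 kN, N_AB = -55 kN.
A_BC = 635 mm².
σ_BC = N_BC/A_BC = -29000/635 = -45.67 MPa.

-45.7 MPa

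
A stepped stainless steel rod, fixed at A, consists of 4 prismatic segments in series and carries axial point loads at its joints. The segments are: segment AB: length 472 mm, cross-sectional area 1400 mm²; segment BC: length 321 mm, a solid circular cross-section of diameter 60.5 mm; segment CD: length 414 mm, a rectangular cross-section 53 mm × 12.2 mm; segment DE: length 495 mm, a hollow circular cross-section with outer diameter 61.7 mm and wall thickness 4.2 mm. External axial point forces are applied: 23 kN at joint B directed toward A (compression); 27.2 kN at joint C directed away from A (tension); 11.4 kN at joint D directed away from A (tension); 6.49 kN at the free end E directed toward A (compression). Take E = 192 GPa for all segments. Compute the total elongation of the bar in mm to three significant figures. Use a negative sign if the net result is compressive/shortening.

0.0290 mm

Internal axial forces (sectioning from the free end, tension +): N_DE = -6.49 kN, N_CD = 4.91 kN, N_BC = 32.11 kN, N_AB = 9.11 kN.
A_BC = 2875 mm².
A_CD = 646.6 mm².
A_DE = 758.7 mm².
δ_AB = 9110·472/(1400·192000) = 0.016 mm
δ_BC = 32110·321/(2875·192000) = 0.01867 mm
δ_CD = 4910·414/(646.6·192000) = 0.01637 mm
δ_DE = -6490·495/(758.7·192000) = -0.02205 mm
δ = Σδ_i = 0.02899 mm.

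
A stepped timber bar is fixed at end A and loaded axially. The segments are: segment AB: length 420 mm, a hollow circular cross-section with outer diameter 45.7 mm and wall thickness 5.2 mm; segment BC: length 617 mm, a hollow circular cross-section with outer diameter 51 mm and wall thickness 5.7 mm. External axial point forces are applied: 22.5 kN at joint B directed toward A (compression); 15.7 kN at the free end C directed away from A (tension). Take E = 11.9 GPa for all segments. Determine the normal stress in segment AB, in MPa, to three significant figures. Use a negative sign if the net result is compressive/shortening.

-10.3 MPa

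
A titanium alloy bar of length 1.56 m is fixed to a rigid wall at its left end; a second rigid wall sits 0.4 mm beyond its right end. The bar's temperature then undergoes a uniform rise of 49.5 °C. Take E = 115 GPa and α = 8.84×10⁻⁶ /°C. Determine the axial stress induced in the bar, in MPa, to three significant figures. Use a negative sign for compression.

Free thermal expansion αLΔT = 8.84e-6 · 1560 · 49.5 = 0.6826 mm.
The walls engage after the gap closes; constrained expansion = 0.6826 − 0.4 = 0.2826 mm.
The walls impose strain ε = −(0.2826)/1560 = -1.8117e-04; σ = Eε = 115000 · -1.8117e-04 = -20.83 MPa.

-20.8 MPa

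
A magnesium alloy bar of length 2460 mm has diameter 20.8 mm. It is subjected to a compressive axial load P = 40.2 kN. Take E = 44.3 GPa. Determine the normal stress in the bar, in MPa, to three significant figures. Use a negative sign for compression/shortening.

A = 339.8 mm².
σ = N/A = -40200/339.8 = -118.3 MPa.

-118 MPa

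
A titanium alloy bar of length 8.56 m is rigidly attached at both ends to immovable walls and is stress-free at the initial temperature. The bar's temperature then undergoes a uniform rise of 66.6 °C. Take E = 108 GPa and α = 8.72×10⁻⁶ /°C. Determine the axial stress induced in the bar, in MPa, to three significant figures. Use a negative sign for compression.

Free thermal expansion αLΔT = 8.72e-6 · 8560 · 66.6 = 4.971 mm.
The walls impose strain ε = −(4.971)/8560 = -5.8075e-04; σ = Eε = 108000 · -5.8075e-04 = -62.72 MPa.

-62.7 MPa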